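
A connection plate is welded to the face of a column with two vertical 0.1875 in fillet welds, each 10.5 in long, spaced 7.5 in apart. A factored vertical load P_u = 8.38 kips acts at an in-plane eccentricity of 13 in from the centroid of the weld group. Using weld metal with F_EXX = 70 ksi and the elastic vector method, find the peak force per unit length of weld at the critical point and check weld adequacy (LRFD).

f_max ≈ 1.7 kip/in; adequate

Total weld length L_w = 21 in. Treat welds as unit-width lines.
Polar moment about centroid: J = 2[d³/12 + d(b/2)²] = 2[10.5³/12 + 10.5×3.75²] = 488.2 in³.
Direct shear f_v = P/L_w = 8.38 / 21 = 0.399 kip/in (vertical).
Torsion M = P·e = 8.38 × 13 = 108.94 kip·in.
Critical point at (x, y) = (3.75, 5.25) from centroid. f_tx = M·y/J = 1.171 kip/in; f_ty = M·x/J = 0.8367 kip/in.
Resultant f_max = √[f_tx² + (f_v + f_ty)²] = √[1.171² + (0.399 + 0.8367)²] = 1.703 kip/in.
Capacity per unit length: φr_n = 0.75 × 0.6 × 70 × (0.707 × 0.1875) = 4.176 kip/in.
1.703 ≤ 4.176 → adequate.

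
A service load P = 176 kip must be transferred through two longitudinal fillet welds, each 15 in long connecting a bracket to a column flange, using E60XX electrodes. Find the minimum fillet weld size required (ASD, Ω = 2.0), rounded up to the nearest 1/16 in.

E60XX → F_EXX = 60 ksi.
Total weld length L = 30 in.
Required throat t_e = P × Ω / (0.6 F_EXX × L) = 176 × 2.0 / (0.6 × 60 × 30) = 0.3259 in.
Required leg w = t_e / 0.707 = 0.461 in → use 1/2 in.

w = 1/2 in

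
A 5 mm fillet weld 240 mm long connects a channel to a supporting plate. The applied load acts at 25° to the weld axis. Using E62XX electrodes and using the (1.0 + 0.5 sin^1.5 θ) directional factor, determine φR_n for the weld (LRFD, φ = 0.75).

φR_n ≈ 269 kN

E62XX → F_EXX = 620 MPa.
t_e = 0.707 × 5 = 3.535 mm; A_we = 3.535 × 240 = 848.4 mm².
Directional factor: 1.0 + 0.5 sin^1.5(25°) = 1.137.
F_nw = 0.6 × 620 × 1.137 = 423.1 MPa.
φR_n = 0.75 × 423.1 × 848.4 × 10⁻³ = 269.2 kN.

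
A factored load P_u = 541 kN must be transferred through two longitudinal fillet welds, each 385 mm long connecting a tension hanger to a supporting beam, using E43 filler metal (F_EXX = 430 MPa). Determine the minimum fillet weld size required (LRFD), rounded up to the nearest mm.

Total weld length L = 770 mm.
Required throat t_e = P_u / (φ × 0.6 F_EXX × L) = 541 / (0.75 × 0.6 × 430 × 770 × 10⁻³) = 3.631 mm.
Required leg w = t_e / 0.707 = 5.136 mm → use 6 mm.

w = 6 mm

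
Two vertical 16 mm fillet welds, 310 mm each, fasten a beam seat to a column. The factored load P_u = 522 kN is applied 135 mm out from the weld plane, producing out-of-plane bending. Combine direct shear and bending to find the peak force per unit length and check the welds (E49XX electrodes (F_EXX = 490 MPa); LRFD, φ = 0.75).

f_max ≈ 2360 N/mm; adequate

L_w = 2 × 310 = 620 mm; section modulus (unit throat) S = 2 × L²/6 = 32030 mm².
Direct shear f_v = P/L_w = 522×10³/620 = 841.9 N/mm.
Moment M = P × e = 522×10³ × 135 = 70470000 N·mm; bending f_b = M/S = 2200 N/mm.
f_max = √(f_v² + f_b²) = √(841.9² + 2200²) = 2356 N/mm.
φr_n = 0.75 × 0.6 × 490 × (0.707 × 16) = 2494 N/mm → adequate.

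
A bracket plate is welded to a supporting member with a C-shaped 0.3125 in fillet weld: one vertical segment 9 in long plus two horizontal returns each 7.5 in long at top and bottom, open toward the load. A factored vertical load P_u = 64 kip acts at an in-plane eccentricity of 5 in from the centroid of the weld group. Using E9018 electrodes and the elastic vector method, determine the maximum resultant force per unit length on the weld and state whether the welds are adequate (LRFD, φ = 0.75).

f_max ≈ 6.51 kip/in; adequate

E90XX → F_EXX = 90 ksi.
Total weld length L_w = 24 in. Treat welds as unit-width lines.
Centroid: x̄ = 2×7.5×3.75 / 24 = 2.344 in from the vertical weld.
Polar moment about centroid: J = I_x + I_y = [9³/12 + 2×7.5×4.5²] + [9×2.344² + 2(7.5³/12 + 7.5×1.406²)] = 513.9 in³.
Direct shear f_v = P/L_w = 64 / 24 = 2.667 kip/in (vertical).
Torsion M = P·e = 64 × 5 = 320 kip·in.
Critical point at (x, y) = (5.156, 4.5) from centroid. f_tx = M·y/J = 2.802 kip/in; f_ty = M·x/J = 3.211 kip/in.
Resultant f_max = √[f_tx² + (f_v + f_ty)²] = √[2.802² + (2.667 + 3.211)²] = 6.511 kip/in.
Capacity per unit length: φr_n = 0.75 × 0.6 × 90 × (0.707 × 0.3125) = 8.948 kip/in.
6.511 ≤ 8.948 → adequate.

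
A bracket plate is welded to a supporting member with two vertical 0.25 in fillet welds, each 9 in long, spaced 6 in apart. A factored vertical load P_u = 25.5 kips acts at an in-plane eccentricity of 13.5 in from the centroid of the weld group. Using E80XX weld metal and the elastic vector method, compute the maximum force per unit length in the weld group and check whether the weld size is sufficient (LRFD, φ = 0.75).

E80XX → F_EXX = 80 ksi.
Total weld length L_w = 18 in. Treat welds as unit-width lines.
Polar moment about centroid: J = 2[d³/12 + d(b/2)²] = 2[9³/12 + 9×3²] = 283.5 in³.
Direct shear f_v = P/L_w = 25.5 / 18 = 1.417 kip/in (vertical).
Torsion M = P·e = 25.5 × 13.5 = 344.25 kip·in.
Critical point at (x, y) = (3, 4.5) from centroid. f_tx = M·y/J = 5.464 kip/in; f_ty = M·x/J = 3.643 kip/in.
Resultant f_max = √[f_tx² + (f_v + f_ty)²] = √[5.464² + (1.417 + 3.643)²] = 7.447 kip/in.
Capacity per unit length: φr_n = 0.75 × 0.6 × 80 × (0.707 × 0.25) = 6.363 kip/in.
7.447 > 6.363 → NOT adequate.

f_max ≈ 7.45 kip/in; NOT adequate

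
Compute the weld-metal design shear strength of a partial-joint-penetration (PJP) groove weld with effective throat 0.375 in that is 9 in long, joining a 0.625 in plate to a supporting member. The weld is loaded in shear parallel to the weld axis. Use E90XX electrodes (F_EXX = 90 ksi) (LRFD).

φR_n ≈ 137 kip

Effective throat (given) t_e = 0.375 in.
A_we = 0.375 × 9 = 3.375 in².
F_nw = 0.6 F_EXX = 54 ksi.
φR_n = 0.75 × 54 × 3.375 = 136.7 kip.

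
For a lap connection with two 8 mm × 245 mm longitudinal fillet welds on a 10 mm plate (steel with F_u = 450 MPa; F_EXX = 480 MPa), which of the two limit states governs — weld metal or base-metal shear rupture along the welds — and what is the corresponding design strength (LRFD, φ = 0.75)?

t_e = 0.707 × 8 = 5.656 mm; L = 490 mm.
Weld metal: φR_n = 0.75 × 0.6 × 480 × 5.656 × 490 × 10⁻³ = 598.6 kN.
Base metal (shear rupture): φR_n = 0.75 × 0.6 × 450 × 10 × 490 × 10⁻³ = 992.2 kN.
Governing: weld metal.

φR_n ≈ 599 kN (weld metal governs)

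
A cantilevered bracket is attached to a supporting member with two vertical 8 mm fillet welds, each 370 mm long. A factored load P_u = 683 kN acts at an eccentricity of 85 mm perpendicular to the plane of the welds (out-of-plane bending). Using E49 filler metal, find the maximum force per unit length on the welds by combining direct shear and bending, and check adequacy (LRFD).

E49XX → F_EXX = 490 MPa.
L_w = 2 × 370 = 740 mm; section modulus (unit throat) S = 2 × L²/6 = 45630 mm².
Direct shear f_v = P/L_w = 683×10³/740 = 923 N/mm.
Moment M = P × e = 683×10³ × 85 = 58055000 N·mm; bending f_b = M/S = 1272 N/mm.
f_max = √(f_v² + f_b²) = √(923² + 1272²) = 1572 N/mm.
φr_n = 0.75 × 0.6 × 490 × (0.707 × 8) = 1247 N/mm → NOT adequate.

f_max ≈ 1570 N/mm; NOT adequate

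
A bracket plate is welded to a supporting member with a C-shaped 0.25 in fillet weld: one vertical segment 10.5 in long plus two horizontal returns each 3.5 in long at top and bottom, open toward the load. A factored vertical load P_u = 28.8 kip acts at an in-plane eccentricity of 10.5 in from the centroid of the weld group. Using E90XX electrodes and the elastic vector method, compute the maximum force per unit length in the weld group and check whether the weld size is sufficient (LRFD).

f_max ≈ 6.75 kip/in; adequate

E90XX → F_EXX = 90 ksi.
Total weld length L_w = 17.5 in. Treat welds as unit-width lines.
Centroid: x̄ = 2×3.5×1.75 / 17.5 = 0.7 in from the vertical weld.
Polar moment about centroid: J = I_x + I_y = [10.5³/12 + 2×3.5×5.25²] + [10.5×0.7² + 2(3.5³/12 + 3.5×1.05²)] = 309.4 in³.
Direct shear f_v = P/L_w = 28.8 / 17.5 = 1.646 kip/in (vertical).
Torsion M = P·e = 28.8 × 10.5 = 302.4 kip·in.
Critical point at (x, y) = (2.8, 5.25) from centroid. f_tx = M·y/J = 5.131 kip/in; f_ty = M·x/J = 2.737 kip/in.
Resultant f_max = √[f_tx² + (f_v + f_ty)²] = √[5.131² + (1.646 + 2.737)²] = 6.748 kip/in.
Capacity per unit length: φr_n = 0.75 × 0.6 × 90 × (0.707 × 0.25) = 7.158 kip/in.
6.748 ≤ 7.158 → adequate.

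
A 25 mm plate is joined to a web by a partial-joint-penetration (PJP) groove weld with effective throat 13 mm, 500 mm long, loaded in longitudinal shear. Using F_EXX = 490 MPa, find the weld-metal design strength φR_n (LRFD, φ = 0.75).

φR_n ≈ 1430 kN

Effective throat (given) t_e = 13 mm.
A_we = 13 × 500 = 6500 mm².
F_nw = 0.6 F_EXX = 294 MPa.
φR_n = 0.75 × 294 × 6500 × 10⁻³ = 1433 kN.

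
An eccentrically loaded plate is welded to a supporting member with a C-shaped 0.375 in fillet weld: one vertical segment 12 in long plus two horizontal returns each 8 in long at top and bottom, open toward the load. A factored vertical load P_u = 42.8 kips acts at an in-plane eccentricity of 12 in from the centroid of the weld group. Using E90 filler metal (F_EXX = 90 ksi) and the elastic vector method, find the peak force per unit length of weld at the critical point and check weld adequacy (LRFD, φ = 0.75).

f_max ≈ 5.81 kip/in; adequate

Total weld length L_w = 28 in. Treat welds as unit-width lines.
Centroid: x̄ = 2×8×4 / 28 = 2.286 in from the vertical weld.
Polar moment about centroid: J = I_x + I_y = [12³/12 + 2×8×6²] + [12×2.286² + 2(8³/12 + 8×1.714²)] = 915 in³.
Direct shear f_v = P/L_w = 42.8 / 28 = 1.529 kip/in (vertical).
Torsion M = P·e = 42.8 × 12 = 513.6 kip·in.
Critical point at (x, y) = (5.714, 6) from centroid. f_tx = M·y/J = 3.368 kip/in; f_ty = M·x/J = 3.207 kip/in.
Resultant f_max = √[f_tx² + (f_v + f_ty)²] = √[3.368² + (1.529 + 3.207)²] = 5.811 kip/in.
Capacity per unit length: φr_n = 0.75 × 0.6 × 90 × (0.707 × 0.375) = 10.74 kip/in.
5.811 ≤ 10.74 → adequate.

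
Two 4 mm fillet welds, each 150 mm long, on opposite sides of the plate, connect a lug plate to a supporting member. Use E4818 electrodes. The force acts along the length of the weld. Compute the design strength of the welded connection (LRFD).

E48XX → F_EXX = 480 MPa.
Effective throat t_e = 0.707 × 4 = 2.828 mm.
Total length L = 300 mm; A_we = 2.828 × 300 = 848.4 mm².
F_nw = 0.6 F_EXX = 0.6 × 480 = 288 MPa.
φR_n = 0.75 × 288 × 848.4 × 10⁻³ = 183.3 kN.

φR_n ≈ 183 kN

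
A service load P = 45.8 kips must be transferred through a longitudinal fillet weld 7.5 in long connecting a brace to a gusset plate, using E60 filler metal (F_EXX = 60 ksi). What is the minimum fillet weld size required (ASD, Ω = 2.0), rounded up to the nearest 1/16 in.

w = 1/2 in

Total weld length L = 7.5 in.
Required throat t_e = P × Ω / (0.6 F_EXX × L) = 45.8 × 2.0 / (0.6 × 60 × 7.5) = 0.3393 in.
Required leg w = t_e / 0.707 = 0.4799 in → use 1/2 in.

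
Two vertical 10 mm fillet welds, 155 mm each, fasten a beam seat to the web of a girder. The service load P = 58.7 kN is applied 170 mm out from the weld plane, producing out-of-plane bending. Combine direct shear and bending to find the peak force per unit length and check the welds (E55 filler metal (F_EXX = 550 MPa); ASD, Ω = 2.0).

f_max ≈ 1260 N/mm; NOT adequate

L_w = 2 × 155 = 310 mm; section modulus (unit throat) S = 2 × L²/6 = 8008 mm².
Direct shear f_v = P/L_w = 58.7×10³/310 = 189.4 N/mm.
Moment M = P × e = 58.7×10³ × 170 = 9979000 N·mm; bending f_b = M/S = 1246 N/mm.
f_max = √(f_v² + f_b²) = √(189.4² + 1246²) = 1260 N/mm.
r_n/Ω = (1/2.0) × 0.6 × 550 × (0.707 × 10) = 1167 N/mm → NOT adequate.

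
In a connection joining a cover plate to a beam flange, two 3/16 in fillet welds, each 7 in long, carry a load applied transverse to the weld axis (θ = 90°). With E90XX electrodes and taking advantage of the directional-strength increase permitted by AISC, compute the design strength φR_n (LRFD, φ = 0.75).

E90XX → F_EXX = 90 ksi.
t_e = 0.707 × 0.1875 = 0.1326 in; A_we = 0.1326 × 14 = 1.856 in².
Directional factor: 1.0 + 0.5 sin^1.5(90°) = 1.5.
F_nw = 0.6 × 90 × 1.5 = 81 ksi.
φR_n = 0.75 × 81 × 1.856 = 112.7 kips.

φR_n ≈ 113 kips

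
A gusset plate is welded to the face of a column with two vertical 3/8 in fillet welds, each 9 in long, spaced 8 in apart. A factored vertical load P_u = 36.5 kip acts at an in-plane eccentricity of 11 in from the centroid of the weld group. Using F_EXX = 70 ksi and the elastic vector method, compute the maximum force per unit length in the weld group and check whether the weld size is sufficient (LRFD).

Total weld length L_w = 18 in. Treat welds as unit-width lines.
Polar moment about centroid: J = 2[d³/12 + d(b/2)²] = 2[9³/12 + 9×4²] = 409.5 in³.
Direct shear f_v = P/L_w = 36.5 / 18 = 2.028 kip/in (vertical).
Torsion M = P·e = 36.5 × 11 = 401.5 kip·in.
Critical point at (x, y) = (4, 4.5) from centroid. f_tx = M·y/J = 4.412 kip/in; f_ty = M·x/J = 3.922 kip/in.
Resultant f_max = √[f_tx² + (f_v + f_ty)²] = √[4.412² + (2.028 + 3.922)²] = 7.407 kip/in.
Capacity per unit length: φr_n = 0.75 × 0.6 × 70 × (0.707 × 0.375) = 8.351 kip/in.
7.407 ≤ 8.351 → adequate.

f_max ≈ 7.41 kip/in; adequate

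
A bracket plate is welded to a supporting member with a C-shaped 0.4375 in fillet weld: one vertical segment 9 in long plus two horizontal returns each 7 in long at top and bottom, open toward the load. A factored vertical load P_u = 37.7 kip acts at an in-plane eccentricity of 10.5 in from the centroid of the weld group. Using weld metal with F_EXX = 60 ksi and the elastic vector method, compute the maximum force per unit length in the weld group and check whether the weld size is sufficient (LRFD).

f_max ≈ 6.9 kip/in; adequate

Total weld length L_w = 23 in. Treat welds as unit-width lines.
Centroid: x̄ = 2×7×3.5 / 23 = 2.13 in from the vertical weld.
Polar moment about centroid: J = I_x + I_y = [9³/12 + 2×7×4.5²] + [9×2.13² + 2(7³/12 + 7×1.37²)] = 468.5 in³.
Direct shear f_v = P/L_w = 37.7 / 23 = 1.639 kip/in (vertical).
Torsion M = P·e = 37.7 × 10.5 = 395.85 kip·in.
Critical point at (x, y) = (4.87, 4.5) from centroid. f_tx = M·y/J = 3.802 kip/in; f_ty = M·x/J = 4.114 kip/in.
Resultant f_max = √[f_tx² + (f_v + f_ty)²] = √[3.802² + (1.639 + 4.114)²] = 6.896 kip/in.
Capacity per unit length: φr_n = 0.75 × 0.6 × 60 × (0.707 × 0.4375) = 8.351 kip/in.
6.896 ≤ 8.351 → adequate.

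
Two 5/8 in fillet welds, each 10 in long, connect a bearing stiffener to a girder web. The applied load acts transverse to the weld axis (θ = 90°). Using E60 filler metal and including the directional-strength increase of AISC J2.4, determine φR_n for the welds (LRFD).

φR_n ≈ 358 kips

E60XX → F_EXX = 60 ksi.
t_e = 0.707 × 0.625 = 0.4419 in; A_we = 0.4419 × 20 = 8.837 in².
Directional factor: 1.0 + 0.5 sin^1.5(90°) = 1.5.
F_nw = 0.6 × 60 × 1.5 = 54 ksi.
φR_n = 0.75 × 54 × 8.837 = 357.9 kips.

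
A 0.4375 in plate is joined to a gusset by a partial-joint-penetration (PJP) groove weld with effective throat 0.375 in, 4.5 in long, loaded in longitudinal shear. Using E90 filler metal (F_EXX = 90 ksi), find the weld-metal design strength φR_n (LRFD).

Effective throat (given) t_e = 0.375 in.
A_we = 0.375 × 4.5 = 1.688 in².
F_nw = 0.6 F_EXX = 54 ksi.
φR_n = 0.75 × 54 × 1.688 = 68.34 kip.

φR_n ≈ 68.3 kip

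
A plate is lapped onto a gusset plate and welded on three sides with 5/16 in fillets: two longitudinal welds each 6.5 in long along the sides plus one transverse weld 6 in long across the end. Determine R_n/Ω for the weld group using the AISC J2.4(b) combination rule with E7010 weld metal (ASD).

E70XX → F_EXX = 70 ksi.
t_e = 0.707 × 0.3125 = 0.2209 in.
R_nwl = 0.6 × 70 × 0.2209 × 13 = 120.6 kips (longitudinal, 2 welds).
R_nwt = 0.6 × 70 × 0.2209 × 6 = 55.68 kips (transverse, base value).
(i) R_nwl + R_nwt = 176.3 kips; (ii) 0.85 R_nwl + 1.5 R_nwt = 186.1 kips.
R_n = max = 186.1 kips [governs: (ii)]; R_n/Ω = 93.03 kips.

R_n/Ω ≈ 93 kips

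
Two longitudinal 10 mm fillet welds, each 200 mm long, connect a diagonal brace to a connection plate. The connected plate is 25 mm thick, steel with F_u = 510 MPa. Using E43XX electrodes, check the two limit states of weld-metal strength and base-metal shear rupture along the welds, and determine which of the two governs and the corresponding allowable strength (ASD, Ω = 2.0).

R_n/Ω ≈ 365 kN (weld metal governs)

E43XX → F_EXX = 430 MPa.
t_e = 0.707 × 10 = 7.07 mm; L = 400 mm.
Weld metal: R_n/Ω = (1/2.0) × 0.6 × 430 × 7.07 × 400 × 10⁻³ = 364.8 kN.
Base metal (shear rupture): R_n/Ω = (1/2.0) × 0.6 × 510 × 25 × 400 × 10⁻³ = 1530 kN.
Governing: weld metal.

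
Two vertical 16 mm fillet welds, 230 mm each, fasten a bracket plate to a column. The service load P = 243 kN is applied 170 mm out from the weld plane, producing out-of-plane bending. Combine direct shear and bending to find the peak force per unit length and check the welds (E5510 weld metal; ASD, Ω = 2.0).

f_max ≈ 2400 N/mm; NOT adequate

E55XX → F_EXX = 550 MPa.
L_w = 2 × 230 = 460 mm; section modulus (unit throat) S = 2 × L²/6 = 17630 mm².
Direct shear f_v = P/L_w = 243×10³/460 = 528.3 N/mm.
Moment M = P × e = 243×10³ × 170 = 41310000 N·mm; bending f_b = M/S = 2343 N/mm.
f_max = √(f_v² + f_b²) = √(528.3² + 2343²) = 2402 N/mm.
r_n/Ω = (1/2.0) × 0.6 × 550 × (0.707 × 16) = 1866 N/mm → NOT adequate.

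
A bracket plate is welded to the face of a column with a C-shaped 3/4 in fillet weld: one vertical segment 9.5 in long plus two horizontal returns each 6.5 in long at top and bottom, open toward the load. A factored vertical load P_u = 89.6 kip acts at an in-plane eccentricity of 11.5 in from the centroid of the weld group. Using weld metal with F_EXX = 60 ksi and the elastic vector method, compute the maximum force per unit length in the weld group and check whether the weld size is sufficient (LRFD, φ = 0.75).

f_max ≈ 17.6 kip/in; NOT adequate

Total weld length L_w = 22.5 in. Treat welds as unit-width lines.
Centroid: x̄ = 2×6.5×3.25 / 22.5 = 1.878 in from the vertical weld.
Polar moment about centroid: J = I_x + I_y = [9.5³/12 + 2×6.5×4.75²] + [9.5×1.878² + 2(6.5³/12 + 6.5×1.372²)] = 468.5 in³.
Direct shear f_v = P/L_w = 89.6 / 22.5 = 3.982 kip/in (vertical).
Torsion M = P·e = 89.6 × 11.5 = 1030.4 kip·in.
Critical point at (x, y) = (4.622, 4.75) from centroid. f_tx = M·y/J = 10.45 kip/in; f_ty = M·x/J = 10.17 kip/in.
Resultant f_max = √[f_tx² + (f_v + f_ty)²] = √[10.45² + (3.982 + 10.17)²] = 17.59 kip/in.
Capacity per unit length: φr_n = 0.75 × 0.6 × 60 × (0.707 × 0.75) = 14.32 kip/in.
17.59 > 14.32 → NOT adequate.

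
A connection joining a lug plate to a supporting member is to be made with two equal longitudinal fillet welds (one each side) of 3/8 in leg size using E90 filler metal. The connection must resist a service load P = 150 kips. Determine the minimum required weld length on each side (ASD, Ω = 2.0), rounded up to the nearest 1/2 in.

L = 10.5 in on each side

E90XX → F_EXX = 90 ksi.
Throat t_e = 0.707 × 0.375 = 0.2651 in.
r_n/Ω = (0.6 × 90 × 0.2651) / 2.0 = 7.158 kip/in.
L_req = P / (r_n/Ω) = 150 / 7.158 = 20.95 in total.
Per side: 20.95 / 2 = 10.48 in.
Round up → use L = 10.5 in on each side.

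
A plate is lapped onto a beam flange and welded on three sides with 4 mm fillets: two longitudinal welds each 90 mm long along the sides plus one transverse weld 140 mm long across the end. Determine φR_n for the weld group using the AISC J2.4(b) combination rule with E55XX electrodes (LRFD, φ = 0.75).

φR_n ≈ 254 kN

E55XX → F_EXX = 550 MPa.
t_e = 0.707 × 4 = 2.828 mm.
R_nwl = 0.6 × 550 × 2.828 × 180 × 10⁻³ = 168 kN (longitudinal, 2 welds).
R_nwt = 0.6 × 550 × 2.828 × 140 × 10⁻³ = 130.7 kN (transverse, base value).
(i) R_nwl + R_nwt = 298.6 kN; (ii) 0.85 R_nwl + 1.5 R_nwt = 338.8 kN.
R_n = max = 338.8 kN [governs: (ii)]; φR_n = 254.1 kN.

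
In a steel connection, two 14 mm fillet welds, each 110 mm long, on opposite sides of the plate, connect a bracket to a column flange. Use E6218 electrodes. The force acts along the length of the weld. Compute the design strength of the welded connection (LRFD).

E62XX → F_EXX = 620 MPa.
Effective throat t_e = 0.707 × 14 = 9.898 mm.
Total length L = 220 mm; A_we = 9.898 × 220 = 2178 mm².
F_nw = 0.6 F_EXX = 0.6 × 620 = 372 MPa.
φR_n = 0.75 × 372 × 2178 × 10⁻³ = 607.5 kN.

φR_n ≈ 608 kN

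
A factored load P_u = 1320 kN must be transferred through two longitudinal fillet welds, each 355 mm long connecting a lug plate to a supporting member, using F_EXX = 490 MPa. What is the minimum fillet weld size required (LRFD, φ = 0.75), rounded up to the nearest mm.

w = 12 mm

Total weld length L = 710 mm.
Required throat t_e = P_u / (φ × 0.6 F_EXX × L) = 1320 / (0.75 × 0.6 × 490 × 710 × 10⁻³) = 8.432 mm.
Required leg w = t_e / 0.707 = 11.93 mm → use 12 mm.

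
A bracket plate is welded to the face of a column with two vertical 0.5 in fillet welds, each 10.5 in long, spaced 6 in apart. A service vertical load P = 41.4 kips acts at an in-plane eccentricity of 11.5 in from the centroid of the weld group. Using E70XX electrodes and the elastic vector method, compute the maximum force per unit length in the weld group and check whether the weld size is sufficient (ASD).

E70XX → F_EXX = 70 ksi.
Total weld length L_w = 21 in. Treat welds as unit-width lines.
Polar moment about centroid: J = 2[d³/12 + d(b/2)²] = 2[10.5³/12 + 10.5×3²] = 381.9 in³.
Direct shear f_v = P/L_w = 41.4 / 21 = 1.971 kip/in (vertical).
Torsion M = P·e = 41.4 × 11.5 = 476.1 kip·in.
Critical point at (x, y) = (3, 5.25) from centroid. f_tx = M·y/J = 6.544 kip/in; f_ty = M·x/J = 3.74 kip/in.
Resultant f_max = √[f_tx² + (f_v + f_ty)²] = √[6.544² + (1.971 + 3.74)²] = 8.686 kip/in.
Capacity per unit length: r_n/Ω = (1/2.0) × 0.6 × 70 × (0.707 × 0.5) = 7.423 kip/in.
8.686 > 7.423 → NOT adequate.

f_max ≈ 8.69 kip/in; NOT adequate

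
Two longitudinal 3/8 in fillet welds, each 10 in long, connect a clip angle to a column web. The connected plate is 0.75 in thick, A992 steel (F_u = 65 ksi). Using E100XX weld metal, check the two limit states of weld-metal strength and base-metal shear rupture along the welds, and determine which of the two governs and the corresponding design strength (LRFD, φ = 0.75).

φR_n ≈ 239 kips (weld metal governs)

E100XX → F_EXX = 100 ksi.
t_e = 0.707 × 0.375 = 0.2651 in; L = 20 in.
Weld metal: φR_n = 0.75 × 0.6 × 100 × 0.2651 × 20 = 238.6 kips.
Base metal (shear rupture): φR_n = 0.75 × 0.6 × 65 × 0.75 × 20 = 438.8 kips.
Governing: weld metal.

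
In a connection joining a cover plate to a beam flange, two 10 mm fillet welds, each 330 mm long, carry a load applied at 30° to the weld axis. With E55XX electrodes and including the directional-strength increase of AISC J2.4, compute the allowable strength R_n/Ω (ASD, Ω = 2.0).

E55XX → F_EXX = 550 MPa.
t_e = 0.707 × 10 = 7.07 mm; A_we = 7.07 × 660 = 4666 mm².
Directional factor: 1.0 + 0.5 sin^1.5(30°) = 1.177.
F_nw = 0.6 × 550 × 1.177 = 388.3 MPa.
R_n/Ω = (388.3 × 4666) / 2.0 × 10⁻³ = 906 kN.

R_n/Ω ≈ 906 kN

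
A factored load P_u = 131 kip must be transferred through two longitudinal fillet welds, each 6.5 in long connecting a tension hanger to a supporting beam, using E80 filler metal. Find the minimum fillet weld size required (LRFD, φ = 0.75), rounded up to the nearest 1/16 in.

w = 7/16 in

E80XX → F_EXX = 80 ksi.
Total weld length L = 13 in.
Required throat t_e = P_u / (φ × 0.6 F_EXX × L) = 131 / (0.75 × 0.6 × 80 × 13) = 0.2799 in.
Required leg w = t_e / 0.707 = 0.3959 in → use 7/16 in.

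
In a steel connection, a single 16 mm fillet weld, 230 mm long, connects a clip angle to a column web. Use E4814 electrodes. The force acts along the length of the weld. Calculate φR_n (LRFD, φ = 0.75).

E48XX → F_EXX = 480 MPa.
Effective throat t_e = 0.707 × 16 = 11.31 mm.
Total length L = 230 mm; A_we = 11.31 × 230 = 2602 mm².
F_nw = 0.6 F_EXX = 0.6 × 480 = 288 MPa.
φR_n = 0.75 × 288 × 2602 × 10⁻³ = 562 kN.

φR_n ≈ 562 kN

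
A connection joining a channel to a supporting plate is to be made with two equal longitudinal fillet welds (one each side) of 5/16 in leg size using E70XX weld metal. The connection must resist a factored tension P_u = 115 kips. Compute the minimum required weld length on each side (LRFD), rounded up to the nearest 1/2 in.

L = 8.5 in on each side

E70XX → F_EXX = 70 ksi.
Throat t_e = 0.707 × 0.3125 = 0.2209 in.
φr_n = 0.75 × 0.6 × 70 × 0.2209 = 6.96 kips/in.
L_req = P_u / φr_n = 115 / 6.96 = 16.52 in total.
Per side: 16.52 / 2 = 8.262 in.
Round up → use L = 8.5 in on each side.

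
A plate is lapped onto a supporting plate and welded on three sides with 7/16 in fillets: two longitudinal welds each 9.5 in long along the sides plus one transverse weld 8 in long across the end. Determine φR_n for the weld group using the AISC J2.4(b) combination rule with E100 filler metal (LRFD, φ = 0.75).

φR_n ≈ 392 kip

E100XX → F_EXX = 100 ksi.
t_e = 0.707 × 0.4375 = 0.3093 in.
R_nwl = 0.6 × 100 × 0.3093 × 19 = 352.6 kip (longitudinal, 2 welds).
R_nwt = 0.6 × 100 × 0.3093 × 8 = 148.5 kip (transverse, base value).
(i) R_nwl + R_nwt = 501.1 kip; (ii) 0.85 R_nwl + 1.5 R_nwt = 522.4 kip.
R_n = max = 522.4 kip [governs: (ii)]; φR_n = 391.8 kip.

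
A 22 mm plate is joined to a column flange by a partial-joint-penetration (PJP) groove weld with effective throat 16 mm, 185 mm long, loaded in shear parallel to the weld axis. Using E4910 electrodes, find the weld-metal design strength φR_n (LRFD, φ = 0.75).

φR_n ≈ 653 kN

E49XX → F_EXX = 490 MPa.
Effective throat (given) t_e = 16 mm.
A_we = 16 × 185 = 2960 mm².
F_nw = 0.6 F_EXX = 294 MPa.
φR_n = 0.75 × 294 × 2960 × 10⁻³ = 652.7 kN.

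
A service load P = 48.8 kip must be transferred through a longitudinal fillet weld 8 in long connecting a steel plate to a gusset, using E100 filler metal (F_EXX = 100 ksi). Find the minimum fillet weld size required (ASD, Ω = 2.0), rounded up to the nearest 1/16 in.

w = 5/16 in

Total weld length L = 8 in.
Required throat t_e = P × Ω / (0.6 F_EXX × L) = 48.8 × 2.0 / (0.6 × 100 × 8) = 0.2033 in.
Required leg w = t_e / 0.707 = 0.2876 in → use 5/16 in.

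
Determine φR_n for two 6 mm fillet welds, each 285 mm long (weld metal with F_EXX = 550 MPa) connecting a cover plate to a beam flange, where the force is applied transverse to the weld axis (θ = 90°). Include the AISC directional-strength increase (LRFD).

φR_n ≈ 898 kN

t_e = 0.707 × 6 = 4.242 mm; A_we = 4.242 × 570 = 2418 mm².
Directional factor: 1.0 + 0.5 sin^1.5(90°) = 1.5.
F_nw = 0.6 × 550 × 1.5 = 495 MPa.
φR_n = 0.75 × 495 × 2418 × 10⁻³ = 897.7 kN.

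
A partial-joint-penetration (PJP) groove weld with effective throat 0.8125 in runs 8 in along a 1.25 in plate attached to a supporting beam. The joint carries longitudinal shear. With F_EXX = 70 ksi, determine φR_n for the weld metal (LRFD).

φR_n ≈ 205 kip

Effective throat (given) t_e = 0.8125 in.
A_we = 0.8125 × 8 = 6.5 in².
F_nw = 0.6 F_EXX = 42 ksi.
φR_n = 0.75 × 42 × 6.5 = 204.8 kip.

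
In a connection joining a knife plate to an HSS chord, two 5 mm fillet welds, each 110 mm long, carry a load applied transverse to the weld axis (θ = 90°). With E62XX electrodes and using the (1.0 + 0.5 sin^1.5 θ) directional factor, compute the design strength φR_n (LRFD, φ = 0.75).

φR_n ≈ 325 kN

E62XX → F_EXX = 620 MPa.
t_e = 0.707 × 5 = 3.535 mm; A_we = 3.535 × 220 = 777.7 mm².
Directional factor: 1.0 + 0.5 sin^1.5(90°) = 1.5.
F_nw = 0.6 × 620 × 1.5 = 558 MPa.
φR_n = 0.75 × 558 × 777.7 × 10⁻³ = 325.5 kN.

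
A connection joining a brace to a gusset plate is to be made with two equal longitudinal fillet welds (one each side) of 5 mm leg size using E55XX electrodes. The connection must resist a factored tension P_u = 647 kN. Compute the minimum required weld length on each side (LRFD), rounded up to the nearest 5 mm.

E55XX → F_EXX = 550 MPa.
Throat t_e = 0.707 × 5 = 3.535 mm.
φr_n = 0.75 × 0.6 × 550 × 3.535 × 10⁻³ = 0.8749 kN/mm.
L_req = P_u / φr_n = 647 / 0.8749 = 739.5 mm total.
Per side: 739.5 / 2 = 369.8 mm.
Round up → use L = 370 mm on each side.

L = 370 mm on each side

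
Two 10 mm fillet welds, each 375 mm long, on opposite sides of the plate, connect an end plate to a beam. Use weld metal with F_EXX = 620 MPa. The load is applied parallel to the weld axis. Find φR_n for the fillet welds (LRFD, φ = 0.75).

φR_n ≈ 1480 kN

Effective throat t_e = 0.707 × 10 = 7.07 mm.
Total length L = 750 mm; A_we = 7.07 × 750 = 5302 mm².
F_nw = 0.6 F_EXX = 0.6 × 620 = 372 MPa.
φR_n = 0.75 × 372 × 5302 × 10⁻³ = 1479 kN.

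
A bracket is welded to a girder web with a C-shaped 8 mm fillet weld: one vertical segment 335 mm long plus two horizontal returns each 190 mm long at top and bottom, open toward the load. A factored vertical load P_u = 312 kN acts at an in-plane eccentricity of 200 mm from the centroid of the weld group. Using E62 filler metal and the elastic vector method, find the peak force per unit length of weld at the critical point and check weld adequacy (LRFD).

f_max ≈ 1150 N/mm; adequate

E62XX → F_EXX = 620 MPa.
Total weld length L_w = 715 mm. Treat welds as unit-width lines.
Centroid: x̄ = 2×190×95 / 715 = 50.49 mm from the vertical weld.
Polar moment about centroid: J = I_x + I_y = [335³/12 + 2×190×167.5²] + [335×50.49² + 2(190³/12 + 190×44.51²)] = 16540000 mm³.
Direct shear f_v = P/L_w = 312×10³ / 715 = 436.4 N/mm (vertical).
Torsion M = P·e = 312×10³ × 200 = 62400000 N·mm.
Critical point at (x, y) = (139.5, 167.5) from centroid. f_tx = M·y/J = 631.8 N/mm; f_ty = M·x/J = 526.2 N/mm.
Resultant f_max = √[f_tx² + (f_v + f_ty)²] = √[631.8² + (436.4 + 526.2)²] = 1151 N/mm.
Capacity per unit length: φr_n = 0.75 × 0.6 × 620 × (0.707 × 8) = 1578 N/mm.
1151 ≤ 1578 → adequate.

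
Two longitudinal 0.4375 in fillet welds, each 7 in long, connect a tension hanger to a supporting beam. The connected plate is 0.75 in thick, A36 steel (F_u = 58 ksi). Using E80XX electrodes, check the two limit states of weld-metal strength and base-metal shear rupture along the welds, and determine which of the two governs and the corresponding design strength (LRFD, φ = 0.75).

φR_n ≈ 156 kip (weld metal governs)

E80XX → F_EXX = 80 ksi.
t_e = 0.707 × 0.4375 = 0.3093 in; L = 14 in.
Weld metal: φR_n = 0.75 × 0.6 × 80 × 0.3093 × 14 = 155.9 kip.
Base metal (shear rupture): φR_n = 0.75 × 0.6 × 58 × 0.75 × 14 = 274 kip.
Governing: weld metal.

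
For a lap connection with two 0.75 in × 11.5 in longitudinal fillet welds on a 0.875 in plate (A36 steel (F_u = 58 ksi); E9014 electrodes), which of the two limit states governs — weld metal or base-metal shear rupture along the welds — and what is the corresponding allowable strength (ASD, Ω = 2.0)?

E90XX → F_EXX = 90 ksi.
t_e = 0.707 × 0.75 = 0.5302 in; L = 23 in.
Weld metal: R_n/Ω = (1/2.0) × 0.6 × 90 × 0.5302 × 23 = 329.3 kip.
Base metal (shear rupture): R_n/Ω = (1/2.0) × 0.6 × 58 × 0.875 × 23 = 350.2 kip.
Governing: weld metal.

R_n/Ω ≈ 329 kip (weld metal governs)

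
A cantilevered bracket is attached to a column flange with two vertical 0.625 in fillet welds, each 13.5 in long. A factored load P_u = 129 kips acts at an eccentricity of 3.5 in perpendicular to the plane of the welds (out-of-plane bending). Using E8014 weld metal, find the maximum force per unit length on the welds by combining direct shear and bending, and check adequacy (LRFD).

f_max ≈ 8.84 kip/in; adequate

E80XX → F_EXX = 80 ksi.
L_w = 2 × 13.5 = 27 in; section modulus (unit throat) S = 2 × L²/6 = 60.75 in².
Direct shear f_v = P/L_w = 129/27 = 4.778 kip/in.
Moment M = P × e = 129 × 3.5 = 451.5 kip·in; bending f_b = M/S = 7.432 kip/in.
f_max = √(f_v² + f_b²) = √(4.778² + 7.432²) = 8.835 kip/in.
φr_n = 0.75 × 0.6 × 80 × (0.707 × 0.625) = 15.91 kip/in → adequate.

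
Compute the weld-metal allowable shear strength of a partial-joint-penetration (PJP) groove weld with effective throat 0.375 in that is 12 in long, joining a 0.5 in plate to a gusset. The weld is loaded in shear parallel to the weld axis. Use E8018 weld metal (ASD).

R_n/Ω ≈ 108 kips

E80XX → F_EXX = 80 ksi.
Effective throat (given) t_e = 0.375 in.
A_we = 0.375 × 12 = 4.5 in².
F_nw = 0.6 F_EXX = 48 ksi.
R_n/Ω = (48 × 4.5) / 2.0 = 108 kips.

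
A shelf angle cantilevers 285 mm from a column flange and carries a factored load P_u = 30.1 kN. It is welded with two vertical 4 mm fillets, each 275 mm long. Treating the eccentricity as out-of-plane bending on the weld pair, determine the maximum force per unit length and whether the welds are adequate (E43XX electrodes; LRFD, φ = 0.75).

f_max ≈ 345 N/mm; adequate

E43XX → F_EXX = 430 MPa.
L_w = 2 × 275 = 550 mm; section modulus (unit throat) S = 2 × L²/6 = 25210 mm².
Direct shear f_v = P/L_w = 30.1×10³/550 = 54.73 N/mm.
Moment M = P × e = 30.1×10³ × 285 = 8578500 N·mm; bending f_b = M/S = 340.3 N/mm.
f_max = √(f_v² + f_b²) = √(54.73² + 340.3²) = 344.7 N/mm.
φr_n = 0.75 × 0.6 × 430 × (0.707 × 4) = 547.2 N/mm → adequate.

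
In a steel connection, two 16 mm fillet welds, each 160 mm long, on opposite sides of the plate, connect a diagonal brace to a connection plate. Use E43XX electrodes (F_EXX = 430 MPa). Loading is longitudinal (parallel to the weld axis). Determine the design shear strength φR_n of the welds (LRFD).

Effective throat t_e = 0.707 × 16 = 11.31 mm.
Total length L = 320 mm; A_we = 11.31 × 320 = 3620 mm².
F_nw = 0.6 F_EXX = 0.6 × 430 = 258 MPa.
φR_n = 0.75 × 258 × 3620 × 10⁻³ = 700.4 kN.

φR_n ≈ 700 kN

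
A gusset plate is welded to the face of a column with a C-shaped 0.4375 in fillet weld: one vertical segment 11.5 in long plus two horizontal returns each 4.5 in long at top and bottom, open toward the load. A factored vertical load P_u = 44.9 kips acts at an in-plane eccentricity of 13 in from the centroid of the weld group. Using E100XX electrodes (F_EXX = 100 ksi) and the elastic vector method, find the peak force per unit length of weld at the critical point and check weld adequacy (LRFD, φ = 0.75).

f_max ≈ 9.78 kip/in; adequate

Total weld length L_w = 20.5 in. Treat welds as unit-width lines.
Centroid: x̄ = 2×4.5×2.25 / 20.5 = 0.9878 in from the vertical weld.
Polar moment about centroid: J = I_x + I_y = [11.5³/12 + 2×4.5×5.75²] + [11.5×0.9878² + 2(4.5³/12 + 4.5×1.262²)] = 465 in³.
Direct shear f_v = P/L_w = 44.9 / 20.5 = 2.19 kip/in (vertical).
Torsion M = P·e = 44.9 × 13 = 583.7 kip·in.
Critical point at (x, y) = (3.512, 5.75) from centroid. f_tx = M·y/J = 7.217 kip/in; f_ty = M·x/J = 4.408 kip/in.
Resultant f_max = √[f_tx² + (f_v + f_ty)²] = √[7.217² + (2.19 + 4.408)²] = 9.779 kip/in.
Capacity per unit length: φr_n = 0.75 × 0.6 × 100 × (0.707 × 0.4375) = 13.92 kip/in.
9.779 ≤ 13.92 → adequate.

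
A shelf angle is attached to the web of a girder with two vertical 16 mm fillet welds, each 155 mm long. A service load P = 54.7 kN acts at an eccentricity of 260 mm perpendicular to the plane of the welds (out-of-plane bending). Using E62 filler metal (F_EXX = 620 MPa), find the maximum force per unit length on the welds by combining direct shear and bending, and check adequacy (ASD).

f_max ≈ 1780 N/mm; adequate

L_w = 2 × 155 = 310 mm; section modulus (unit throat) S = 2 × L²/6 = 8008 mm².
Direct shear f_v = P/L_w = 54.7×10³/310 = 176.5 N/mm.
Moment M = P × e = 54.7×10³ × 260 = 14222000 N·mm; bending f_b = M/S = 1776 N/mm.
f_max = √(f_v² + f_b²) = √(176.5² + 1776²) = 1785 N/mm.
r_n/Ω = (1/2.0) × 0.6 × 620 × (0.707 × 16) = 2104 N/mm → adequate.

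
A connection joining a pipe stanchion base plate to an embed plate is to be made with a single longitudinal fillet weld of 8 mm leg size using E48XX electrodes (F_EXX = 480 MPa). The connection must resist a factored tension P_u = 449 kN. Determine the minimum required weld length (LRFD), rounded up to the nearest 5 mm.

Throat t_e = 0.707 × 8 = 5.656 mm.
φr_n = 0.75 × 0.6 × 480 × 5.656 × 10⁻³ = 1.222 kN/mm.
L_req = P_u / φr_n = 449 / 1.222 = 367.5 mm total.
Round up → use L = 370 mm.

L = 370 mm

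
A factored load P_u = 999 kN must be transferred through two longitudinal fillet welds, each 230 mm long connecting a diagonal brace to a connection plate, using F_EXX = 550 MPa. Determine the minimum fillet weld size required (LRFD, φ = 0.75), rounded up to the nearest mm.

Total weld length L = 460 mm.
Required throat t_e = P_u / (φ × 0.6 F_EXX × L) = 999 / (0.75 × 0.6 × 550 × 460 × 10⁻³) = 8.775 mm.
Required leg w = t_e / 0.707 = 12.41 mm → use 13 mm.

w = 13 mm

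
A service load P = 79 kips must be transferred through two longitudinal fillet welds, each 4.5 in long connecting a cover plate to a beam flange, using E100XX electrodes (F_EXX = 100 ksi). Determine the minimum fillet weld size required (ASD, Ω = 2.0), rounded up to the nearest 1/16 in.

Total weld length L = 9 in.
Required throat t_e = P × Ω / (0.6 F_EXX × L) = 79 × 2.0 / (0.6 × 100 × 9) = 0.2926 in.
Required leg w = t_e / 0.707 = 0.4139 in → use 7/16 in.

w = 7/16 in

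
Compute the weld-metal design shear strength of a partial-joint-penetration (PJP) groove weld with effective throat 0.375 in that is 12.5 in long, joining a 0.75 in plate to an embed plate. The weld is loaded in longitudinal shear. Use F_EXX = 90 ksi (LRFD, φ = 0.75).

Effective throat (given) t_e = 0.375 in.
A_we = 0.375 × 12.5 = 4.688 in².
F_nw = 0.6 F_EXX = 54 ksi.
φR_n = 0.75 × 54 × 4.688 = 189.8 kips.

φR_n ≈ 190 kips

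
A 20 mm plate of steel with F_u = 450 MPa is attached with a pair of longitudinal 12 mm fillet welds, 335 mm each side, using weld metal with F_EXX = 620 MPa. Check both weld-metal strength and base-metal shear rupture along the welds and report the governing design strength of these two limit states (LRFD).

t_e = 0.707 × 12 = 8.484 mm; L = 670 mm.
Weld metal: φR_n = 0.75 × 0.6 × 620 × 8.484 × 670 × 10⁻³ = 1586 kN.
Base metal (shear rupture): φR_n = 0.75 × 0.6 × 450 × 20 × 670 × 10⁻³ = 2714 kN.
Governing: weld metal.

φR_n ≈ 1590 kN (weld metal governs)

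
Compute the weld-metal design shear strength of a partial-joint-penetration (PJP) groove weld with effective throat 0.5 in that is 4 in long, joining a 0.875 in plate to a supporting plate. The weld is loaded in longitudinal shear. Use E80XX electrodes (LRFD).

φR_n ≈ 72 kip

E80XX → F_EXX = 80 ksi.
Effective throat (given) t_e = 0.5 in.
A_we = 0.5 × 4 = 2 in².
F_nw = 0.6 F_EXX = 48 ksi.
φR_n = 0.75 × 48 × 2 = 72 kip.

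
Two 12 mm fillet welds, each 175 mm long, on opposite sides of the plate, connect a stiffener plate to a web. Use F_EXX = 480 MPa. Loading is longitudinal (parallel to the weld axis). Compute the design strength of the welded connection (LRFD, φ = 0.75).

φR_n ≈ 641 kN

Effective throat t_e = 0.707 × 12 = 8.484 mm.
Total length L = 350 mm; A_we = 8.484 × 350 = 2969 mm².
F_nw = 0.6 F_EXX = 0.6 × 480 = 288 MPa.
φR_n = 0.75 × 288 × 2969 × 10⁻³ = 641.4 kN.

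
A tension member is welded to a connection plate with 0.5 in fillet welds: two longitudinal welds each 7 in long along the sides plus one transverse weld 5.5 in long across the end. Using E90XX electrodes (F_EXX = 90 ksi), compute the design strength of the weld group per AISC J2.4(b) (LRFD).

t_e = 0.707 × 0.5 = 0.3535 in.
R_nwl = 0.6 × 90 × 0.3535 × 14 = 267.2 kips (longitudinal, 2 welds).
R_nwt = 0.6 × 90 × 0.3535 × 5.5 = 105 kips (transverse, base value).
(i) R_nwl + R_nwt = 372.2 kips; (ii) 0.85 R_nwl + 1.5 R_nwt = 384.6 kips.
R_n = max = 384.6 kips [governs: (ii)]; φR_n = 288.5 kips.

φR_n ≈ 288 kips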